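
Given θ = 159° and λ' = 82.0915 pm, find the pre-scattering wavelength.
77.4000 pm

From λ' = λ + Δλ, we have λ = λ' - Δλ

First calculate the Compton shift:
Δλ = λ_C(1 - cos θ)
Δλ = 2.4263 × (1 - cos(159°))
Δλ = 2.4263 × 1.9336
Δλ = 4.6915 pm

Initial wavelength:
λ = λ' - Δλ
λ = 82.0915 - 4.6915
λ = 77.4000 pm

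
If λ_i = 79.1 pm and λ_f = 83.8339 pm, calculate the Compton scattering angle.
162.00°

First find the wavelength shift:
Δλ = λ' - λ = 83.8339 - 79.1 = 4.7339 pm

Using Δλ = λ_C(1 - cos θ), with λ_C = h/(m_e·c) ≈ 2.42631024 pm:
cos θ = 1 - Δλ/λ_C
cos θ = 1 - 4.7339/2.42631024
cos θ = -0.951070

θ = arccos(-0.951070)
θ = 162.00°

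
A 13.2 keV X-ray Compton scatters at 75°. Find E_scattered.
12.9520 keV

First convert energy to wavelength:
λ = hc/E, with hc ≈ 1239.842 keV·pm (i.e. 1239.842 eV·nm)

For E = 13.2 keV = 13200 eV:
λ = 1239.842 keV·pm / 13.2 keV
λ = 93.9274 pm

Calculate the Compton shift:
Δλ = λ_C(1 - cos(75°)) = 2.4263 × 0.7412
Δλ = 1.7983 pm

Final wavelength:
λ' = 93.9274 + 1.7983 = 95.7258 pm

Final energy:
E' = hc/λ' = 1239.842 / 95.7258 = 12.9520 keV

(Intermediate values are shown rounded; full precision is carried through to the final answer.)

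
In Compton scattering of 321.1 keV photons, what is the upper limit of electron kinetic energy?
178.8160 keV

Maximum energy transfer occurs at θ = 180° (backscattering).

Initial photon: E₀ = 321.1 keV → λ₀ = 3.8612 pm

Maximum Compton shift (at 180°):
Δλ_max = 2λ_C = 2 × 2.4263 = 4.8526 pm

Final wavelength:
λ' = 3.8612 + 4.8526 = 8.7139 pm

Minimum photon energy (maximum energy to electron):
E'_min = hc/λ' = 142.2840 keV

Maximum electron kinetic energy:
K_max = E₀ - E'_min = 321.1000 - 142.2840 = 178.8160 keV

(Intermediate values are shown rounded; full precision is carried through to the final answer.)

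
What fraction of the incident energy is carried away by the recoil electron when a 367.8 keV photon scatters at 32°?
0.0986 (or 9.86%)

Calculate initial and final photon energies:

Initial: E₀ = 367.8 keV → λ₀ = 3.3710 pm
Compton shift: Δλ = 0.3687 pm
Final wavelength: λ' = 3.7397 pm
Final energy: E' = 331.5395 keV

Fractional energy loss:
(E₀ - E')/E₀ = (367.8000 - 331.5395)/367.8000
= 36.2605/367.8000
= 0.0986
= 9.86%

(Intermediate values are shown rounded; full precision is carried through to the final answer.)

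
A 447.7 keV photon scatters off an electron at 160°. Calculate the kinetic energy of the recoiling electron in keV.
281.8494 keV

By energy conservation: K_e = E_initial - E_final

First find the scattered photon energy:
Initial wavelength: λ = hc/E = 2.7694 pm
Compton shift: Δλ = λ_C(1 - cos(160°)) = 4.7063 pm
Final wavelength: λ' = 2.7694 + 4.7063 = 7.4757 pm
Final photon energy: E' = hc/λ' = 165.8506 keV

Electron kinetic energy:
K_e = E - E' = 447.7000 - 165.8506 = 281.8494 keV

(Intermediate values are shown rounded; full precision is carried through to the final answer.)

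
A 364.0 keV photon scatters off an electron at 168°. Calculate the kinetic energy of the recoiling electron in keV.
212.9059 keV

By energy conservation: K_e = E_initial - E_final

First find the scattered photon energy:
Initial wavelength: λ = hc/E = 3.4062 pm
Compton shift: Δλ = λ_C(1 - cos(168°)) = 4.7996 pm
Final wavelength: λ' = 3.4062 + 4.7996 = 8.2058 pm
Final photon energy: E' = hc/λ' = 151.0941 keV

Electron kinetic energy:
K_e = E - E' = 364.0000 - 151.0941 = 212.9059 keV

(Intermediate values are shown rounded; full precision is carried through to the final answer.)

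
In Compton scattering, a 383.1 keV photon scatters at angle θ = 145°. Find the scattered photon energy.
162.0673 keV

First convert energy to wavelength:
λ = hc/E, with hc ≈ 1239.842 keV·pm (i.e. 1239.842 eV·nm)

For E = 383.1 keV = 383100 eV:
λ = 1239.842 keV·pm / 383.1 keV
λ = 3.2363 pm

Calculate the Compton shift:
Δλ = λ_C(1 - cos(145°)) = 2.4263 × 1.8192
Δλ = 4.4138 pm

Final wavelength:
λ' = 3.2363 + 4.4138 = 7.6502 pm

Final energy:
E' = hc/λ' = 1239.842 / 7.6502 = 162.0673 keV

(Intermediate values are shown rounded; full precision is carried through to the final answer.)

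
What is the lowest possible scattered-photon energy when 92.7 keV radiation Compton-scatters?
68.0208 keV (at θ = 180°)

The scattered photon has minimum energy when its wavelength is maximum, i.e., when the Compton shift Δλ = λ_C(1 − cos θ) is maximum. This occurs at θ = 180° (backscattering), giving Δλ_max = 2λ_C = 4.8526 pm.

Initial wavelength: λ₀ = hc/E₀ = 13.3748 pm
Maximum final wavelength: λ'_max = λ₀ + 2λ_C = 13.3748 + 4.8526 = 18.2274 pm
Minimum final energy: E'_min = hc/λ'_max = 68.0208 keV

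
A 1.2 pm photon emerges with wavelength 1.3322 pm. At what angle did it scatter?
19.00°

First find the wavelength shift:
Δλ = λ' - λ = 1.3322 - 1.2 = 0.1322 pm

Using Δλ = λ_C(1 - cos θ), with λ_C = h/(m_e·c) ≈ 2.42631024 pm:
cos θ = 1 - Δλ/λ_C
cos θ = 1 - 0.1322/2.42631024
cos θ = 0.945514

θ = arccos(0.945514)
θ = 19.00°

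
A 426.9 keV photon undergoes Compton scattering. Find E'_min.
159.8371 keV (at θ = 180°)

The scattered photon has minimum energy when its wavelength is maximum, i.e., when the Compton shift Δλ = λ_C(1 − cos θ) is maximum. This occurs at θ = 180° (backscattering), giving Δλ_max = 2λ_C = 4.8526 pm.

Initial wavelength: λ₀ = hc/E₀ = 2.9043 pm
Maximum final wavelength: λ'_max = λ₀ + 2λ_C = 2.9043 + 4.8526 = 7.7569 pm
Minimum final energy: E'_min = hc/λ'_max = 159.8371 keV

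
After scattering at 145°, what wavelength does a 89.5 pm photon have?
93.9138 pm

Using the Compton scattering formula:
λ' = λ + Δλ = λ + λ_C(1 - cos θ)

Given:
- Initial wavelength λ = 89.5 pm
- Scattering angle θ = 145°
- Compton wavelength λ_C ≈ 2.4263 pm

Calculate the shift:
Δλ = 2.4263 × (1 - cos(145°))
Δλ = 2.4263 × 1.8192
Δλ = 4.4138 pm

Final wavelength:
λ' = 89.5 + 4.4138 = 93.9138 pm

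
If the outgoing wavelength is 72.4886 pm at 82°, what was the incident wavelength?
70.4000 pm

From λ' = λ + Δλ, we have λ = λ' - Δλ

First calculate the Compton shift:
Δλ = λ_C(1 - cos θ)
Δλ = 2.4263 × (1 - cos(82°))
Δλ = 2.4263 × 0.8608
Δλ = 2.0886 pm

Initial wavelength:
λ = λ' - Δλ
λ = 72.4886 - 2.0886
λ = 70.4000 pm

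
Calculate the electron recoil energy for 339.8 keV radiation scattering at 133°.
179.4021 keV

By energy conservation: K_e = E_initial - E_final

First find the scattered photon energy:
Initial wavelength: λ = hc/E = 3.6487 pm
Compton shift: Δλ = λ_C(1 - cos(133°)) = 4.0810 pm
Final wavelength: λ' = 3.6487 + 4.0810 = 7.7298 pm
Final photon energy: E' = hc/λ' = 160.3979 keV

Electron kinetic energy:
K_e = E - E' = 339.8000 - 160.3979 = 179.4021 keV

(Intermediate values are shown rounded; full precision is carried through to the final answer.)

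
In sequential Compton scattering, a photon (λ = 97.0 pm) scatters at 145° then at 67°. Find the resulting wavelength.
102.8921 pm

Apply Compton shift twice:

First scattering at θ₁ = 145°:
Δλ₁ = λ_C(1 - cos(145°))
Δλ₁ = 2.4263 × 1.8192
Δλ₁ = 4.4138 pm

After first scattering:
λ₁ = 97.0 + 4.4138 = 101.4138 pm

Second scattering at θ₂ = 67°:
Δλ₂ = λ_C(1 - cos(67°))
Δλ₂ = 2.4263 × 0.6093
Δλ₂ = 1.4783 pm

Final wavelength:
λ₂ = 101.4138 + 1.4783 = 102.8921 pm

Total shift: Δλ_total = 4.4138 + 1.4783 = 5.8921 pm

(Intermediate values are shown rounded; full precision is carried through to the final answer.)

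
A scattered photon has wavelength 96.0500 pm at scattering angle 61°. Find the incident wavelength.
94.8000 pm

From λ' = λ + Δλ, we have λ = λ' - Δλ

First calculate the Compton shift:
Δλ = λ_C(1 - cos θ)
Δλ = 2.4263 × (1 - cos(61°))
Δλ = 2.4263 × 0.5152
Δλ = 1.2500 pm

Initial wavelength:
λ = λ' - Δλ
λ = 96.0500 - 1.2500
λ = 94.8000 pm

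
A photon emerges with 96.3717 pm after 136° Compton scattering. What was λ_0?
92.2000 pm

From λ' = λ + Δλ, we have λ = λ' - Δλ

First calculate the Compton shift:
Δλ = λ_C(1 - cos θ)
Δλ = 2.4263 × (1 - cos(136°))
Δλ = 2.4263 × 1.7193
Δλ = 4.1717 pm

Initial wavelength:
λ = λ' - Δλ
λ = 96.3717 - 4.1717
λ = 92.2000 pm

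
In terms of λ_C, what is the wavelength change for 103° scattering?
1.2250 λ_C

The Compton shift formula is:
Δλ = λ_C(1 - cos θ)

Dividing both sides by λ_C:
Δλ/λ_C = 1 - cos θ

For θ = 103°:
Δλ/λ_C = 1 - cos(103°)
Δλ/λ_C = 1 - -0.2250
Δλ/λ_C = 1.2250

This means the shift is 1.2250 × λ_C = 2.9721 pm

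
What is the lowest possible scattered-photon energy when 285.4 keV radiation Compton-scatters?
134.8116 keV (at θ = 180°)

The scattered photon has minimum energy when its wavelength is maximum, i.e., when the Compton shift Δλ = λ_C(1 − cos θ) is maximum. This occurs at θ = 180° (backscattering), giving Δλ_max = 2λ_C = 4.8526 pm.

Initial wavelength: λ₀ = hc/E₀ = 4.3442 pm
Maximum final wavelength: λ'_max = λ₀ + 2λ_C = 4.3442 + 4.8526 = 9.1968 pm
Minimum final energy: E'_min = hc/λ'_max = 134.8116 keV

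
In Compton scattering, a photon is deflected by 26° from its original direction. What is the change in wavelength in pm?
0.2456 pm

Using the Compton scattering formula:
Δλ = λ_C(1 - cos θ)

where λ_C = h/(m_e·c) ≈ 2.4263 pm is the Compton wavelength of an electron.

For θ = 26°:
cos(26°) = 0.8988
1 - cos(26°) = 0.1012

Δλ = 2.4263 × 0.1012
Δλ = 0.2456 pm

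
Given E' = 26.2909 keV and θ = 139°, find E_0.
28.9000 keV

Convert final energy to wavelength (hc ≈ 1239.842 keV·pm):
λ' = hc/E' = 1239.842 / 26.2909 = 47.1586 pm

Calculate the Compton shift:
Δλ = λ_C(1 - cos(139°))
Δλ = 2.4263 × (1 - cos(139°))
Δλ = 4.2575 pm

Initial wavelength:
λ = λ' - Δλ = 47.1586 - 4.2575 = 42.9011 pm

Initial energy:
E = hc/λ = 1239.842 / 42.9011 = 28.9000 keV

(Intermediate values are shown rounded; full precision is carried through to the final answer.)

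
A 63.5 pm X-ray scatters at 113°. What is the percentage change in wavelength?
5.3139%

Calculate the Compton shift:
Δλ = λ_C(1 - cos(113°))
Δλ = 2.4263 × (1 - cos(113°))
Δλ = 2.4263 × 1.3907
Δλ = 3.3743 pm

Percentage change:
(Δλ/λ₀) × 100 = (3.3743/63.5) × 100
= 5.3139%

(Intermediate values are shown rounded; full precision is carried through to the final answer.)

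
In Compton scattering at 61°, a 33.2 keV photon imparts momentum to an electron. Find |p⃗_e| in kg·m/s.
1.7726e-23 kg·m/s

The electron is initially at rest, so by conservation of momentum:
p⃗_e = p⃗₀ − p⃗'  (incident photon momentum minus scattered photon momentum)

Photon momentum magnitudes (p = h/λ = E/c):
λ₀ = hc/E₀ = 37.3446 pm → p₀ = h/λ₀ = 1.7743e-23 kg·m/s
Δλ = λ_C(1 − cos 61°) = 1.2500 pm
λ' = 38.5946 pm → p' = h/λ' = 1.7168e-23 kg·m/s

The scattered photon makes angle θ = 61° with the incident direction, so by the law of cosines:
|p⃗_e|² = p₀² + p'² − 2p₀p'cos θ
|p⃗_e|² = (1.7743e-23)² + (1.7168e-23)² − 2·1.7743e-23·1.7168e-23·cos(61°)
|p⃗_e| = 1.7726e-23 kg·m/s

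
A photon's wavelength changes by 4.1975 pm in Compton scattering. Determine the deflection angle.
136.89°

From the Compton formula Δλ = λ_C(1 - cos θ), we can solve for θ:

cos θ = 1 - Δλ/λ_C

Given:
- Δλ = 4.1975 pm
- λ_C = h/(m_e·c) ≈ 2.42631024 pm

cos θ = 1 - 4.1975/2.42631024
cos θ = 1 - 1.729993
cos θ = -0.729993

θ = arccos(-0.729993)
θ = 136.89°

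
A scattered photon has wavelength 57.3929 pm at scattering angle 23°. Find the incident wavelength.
57.2000 pm

From λ' = λ + Δλ, we have λ = λ' - Δλ

First calculate the Compton shift:
Δλ = λ_C(1 - cos θ)
Δλ = 2.4263 × (1 - cos(23°))
Δλ = 2.4263 × 0.0795
Δλ = 0.1929 pm

Initial wavelength:
λ = λ' - Δλ
λ = 57.3929 - 0.1929
λ = 57.2000 pm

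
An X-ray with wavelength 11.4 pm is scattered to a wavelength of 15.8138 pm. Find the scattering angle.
145.00°

First find the wavelength shift:
Δλ = λ' - λ = 15.8138 - 11.4 = 4.4138 pm

Using Δλ = λ_C(1 - cos θ), with λ_C = h/(m_e·c) ≈ 2.42631024 pm:
cos θ = 1 - Δλ/λ_C
cos θ = 1 - 4.4138/2.42631024
cos θ = -0.819141

θ = arccos(-0.819141)
θ = 145.00°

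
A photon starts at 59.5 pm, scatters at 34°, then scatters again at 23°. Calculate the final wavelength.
60.1077 pm

Apply Compton shift twice:

First scattering at θ₁ = 34°:
Δλ₁ = λ_C(1 - cos(34°))
Δλ₁ = 2.4263 × 0.1710
Δλ₁ = 0.4148 pm

After first scattering:
λ₁ = 59.5 + 0.4148 = 59.9148 pm

Second scattering at θ₂ = 23°:
Δλ₂ = λ_C(1 - cos(23°))
Δλ₂ = 2.4263 × 0.0795
Δλ₂ = 0.1929 pm

Final wavelength:
λ₂ = 59.9148 + 0.1929 = 60.1077 pm

Total shift: Δλ_total = 0.4148 + 0.1929 = 0.6077 pm

(Intermediate values are shown rounded; full precision is carried through to the final answer.)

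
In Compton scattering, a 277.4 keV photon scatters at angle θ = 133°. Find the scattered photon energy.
145.0013 keV

First convert energy to wavelength:
λ = hc/E, with hc ≈ 1239.842 keV·pm (i.e. 1239.842 eV·nm)

For E = 277.4 keV = 277400 eV:
λ = 1239.842 keV·pm / 277.4 keV
λ = 4.4695 pm

Calculate the Compton shift:
Δλ = λ_C(1 - cos(133°)) = 2.4263 × 1.6820
Δλ = 4.0810 pm

Final wavelength:
λ' = 4.4695 + 4.0810 = 8.5506 pm

Final energy:
E' = hc/λ' = 1239.842 / 8.5506 = 145.0013 keV

(Intermediate values are shown rounded; full precision is carried through to the final answer.)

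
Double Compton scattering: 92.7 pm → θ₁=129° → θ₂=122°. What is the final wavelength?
100.3653 pm

Apply Compton shift twice:

First scattering at θ₁ = 129°:
Δλ₁ = λ_C(1 - cos(129°))
Δλ₁ = 2.4263 × 1.6293
Δλ₁ = 3.9532 pm

After first scattering:
λ₁ = 92.7 + 3.9532 = 96.6532 pm

Second scattering at θ₂ = 122°:
Δλ₂ = λ_C(1 - cos(122°))
Δλ₂ = 2.4263 × 1.5299
Δλ₂ = 3.7121 pm

Final wavelength:
λ₂ = 96.6532 + 3.7121 = 100.3653 pm

Total shift: Δλ_total = 3.9532 + 3.7121 = 7.6653 pm

(Intermediate values are shown rounded; full precision is carried through to the final answer.)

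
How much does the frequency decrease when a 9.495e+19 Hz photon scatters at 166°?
5.718e+19 Hz (decrease)

Convert frequency to wavelength (c = 299792458 m/s):
λ₀ = c/f₀ = 299792458/9.495e+19 = 3.1573719e-12 m = 3.1574 pm

Calculate Compton shift:
Δλ = λ_C(1 - cos(166°)) = 4.7805 pm

Final wavelength:
λ' = λ₀ + Δλ = 3.1574 + 4.7805 = 7.9379 pm

Final frequency:
f' = c/λ' = 299792458/7.9379205e-12 = 3.7767128e+19 Hz

Frequency shift (decrease):
Δf = f₀ - f' = 9.495e+19 - 3.7767128e+19 = 5.718e+19 Hz

(Intermediate values are shown rounded; full precision is carried through to the final answer.)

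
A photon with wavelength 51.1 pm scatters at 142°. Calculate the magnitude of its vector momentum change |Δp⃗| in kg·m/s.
2.3564e-23 kg·m/s

Photon momentum magnitude is p = h/λ.

Initial momentum:
p₀ = h/λ = 6.6261e-34/5.1100e-11 = 1.2967e-23 kg·m/s

After scattering:
λ' = λ + Δλ = 51.1 + 4.3383 = 55.4383 pm
p' = h/λ' = 6.6261e-34/5.5438e-11 = 1.1952e-23 kg·m/s

Momentum is a vector; the scattered photon's direction makes angle θ = 142° with the incident direction. The magnitude of the vector change Δp⃗ = p⃗₀ − p⃗' is found from the law of cosines:
|Δp⃗|² = p₀² + p'² − 2p₀p'cos θ
|Δp⃗|² = (1.2967e-23)² + (1.1952e-23)² − 2·1.2967e-23·1.1952e-23·cos(142°)
|Δp⃗| = 2.3564e-23 kg·m/s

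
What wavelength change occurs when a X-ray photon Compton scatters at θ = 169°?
4.8080 pm

Using the Compton scattering formula:
Δλ = λ_C(1 - cos θ)

where λ_C = h/(m_e·c) ≈ 2.4263 pm is the Compton wavelength of an electron.

For θ = 169°:
cos(169°) = -0.9816
1 - cos(169°) = 1.9816

Δλ = 2.4263 × 1.9816
Δλ = 4.8080 pm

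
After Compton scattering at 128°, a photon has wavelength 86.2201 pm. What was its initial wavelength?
82.3000 pm

From λ' = λ + Δλ, we have λ = λ' - Δλ

First calculate the Compton shift:
Δλ = λ_C(1 - cos θ)
Δλ = 2.4263 × (1 - cos(128°))
Δλ = 2.4263 × 1.6157
Δλ = 3.9201 pm

Initial wavelength:
λ = λ' - Δλ
λ = 86.2201 - 3.9201
λ = 82.3000 pm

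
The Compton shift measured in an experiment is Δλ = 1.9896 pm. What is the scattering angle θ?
79.63°

From the Compton formula Δλ = λ_C(1 - cos θ), we can solve for θ:

cos θ = 1 - Δλ/λ_C

Given:
- Δλ = 1.9896 pm
- λ_C = h/(m_e·c) ≈ 2.42631024 pm

cos θ = 1 - 1.9896/2.42631024
cos θ = 1 - 0.820011
cos θ = 0.179989

θ = arccos(0.179989)
θ = 79.63°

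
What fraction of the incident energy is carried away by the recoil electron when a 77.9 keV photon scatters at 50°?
0.0516 (or 5.16%)

Calculate initial and final photon energies:

Initial: E₀ = 77.9 keV → λ₀ = 15.9158 pm
Compton shift: Δλ = 0.8667 pm
Final wavelength: λ' = 16.7825 pm
Final energy: E' = 73.8770 keV

Fractional energy loss:
(E₀ - E')/E₀ = (77.9000 - 73.8770)/77.9000
= 4.0230/77.9000
= 0.0516
= 5.16%

(Intermediate values are shown rounded; full precision is carried through to the final answer.)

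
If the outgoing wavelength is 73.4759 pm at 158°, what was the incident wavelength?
68.8000 pm

From λ' = λ + Δλ, we have λ = λ' - Δλ

First calculate the Compton shift:
Δλ = λ_C(1 - cos θ)
Δλ = 2.4263 × (1 - cos(158°))
Δλ = 2.4263 × 1.9272
Δλ = 4.6759 pm

Initial wavelength:
λ = λ' - Δλ
λ = 73.4759 - 4.6759
λ = 68.8000 pm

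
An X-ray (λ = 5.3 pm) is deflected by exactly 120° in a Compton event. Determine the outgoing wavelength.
8.9395 pm

Using the Compton formula: λ' = λ + λ_C(1 − cos θ)

For θ = 120°, cos θ = -1/2 (exact) = -0.5000, so:
1 − cos 120° = 1 − (-1/2) = 1.5000

Δλ = λ_C × 1.5000 = 2.4263 × 1.5000 = 3.6395 pm

λ' = 5.3 + 3.6395 = 8.9395 pm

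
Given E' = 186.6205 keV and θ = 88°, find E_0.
288.1999 keV

Convert final energy to wavelength (hc ≈ 1239.842 keV·pm):
λ' = hc/E' = 1239.842 / 186.6205 = 6.6437 pm

Calculate the Compton shift:
Δλ = λ_C(1 - cos(88°))
Δλ = 2.4263 × (1 - cos(88°))
Δλ = 2.3416 pm

Initial wavelength:
λ = λ' - Δλ = 6.6437 - 2.3416 = 4.3020 pm

Initial energy:
E = hc/λ = 1239.842 / 4.3020 = 288.1999 keV

(Intermediate values are shown rounded; full precision is carried through to the final answer.)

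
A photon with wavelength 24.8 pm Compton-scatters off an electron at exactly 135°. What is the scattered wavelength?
28.9420 pm

Using the Compton formula: λ' = λ + λ_C(1 − cos θ)

For θ = 135°, cos θ = -√2/2 (exact) ≈ -0.7071, so:
1 − cos 135° = 1 − (-√2/2) ≈ 1.7071

Δλ = λ_C × 1.7071 = 2.4263 × 1.7071 = 4.1420 pm

λ' = 24.8 + 4.1420 = 28.9420 pm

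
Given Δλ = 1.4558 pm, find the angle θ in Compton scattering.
66.42°

From the Compton formula Δλ = λ_C(1 - cos θ), we can solve for θ:

cos θ = 1 - Δλ/λ_C

Given:
- Δλ = 1.4558 pm
- λ_C = h/(m_e·c) ≈ 2.42631024 pm

cos θ = 1 - 1.4558/2.42631024
cos θ = 1 - 0.600006
cos θ = 0.399994

θ = arccos(0.399994)
θ = 66.42°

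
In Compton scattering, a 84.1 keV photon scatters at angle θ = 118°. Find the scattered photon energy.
67.7218 keV

First convert energy to wavelength:
λ = hc/E, with hc ≈ 1239.842 keV·pm (i.e. 1239.842 eV·nm)

For E = 84.1 keV = 84100 eV:
λ = 1239.842 keV·pm / 84.1 keV
λ = 14.7425 pm

Calculate the Compton shift:
Δλ = λ_C(1 - cos(118°)) = 2.4263 × 1.4695
Δλ = 3.5654 pm

Final wavelength:
λ' = 14.7425 + 3.5654 = 18.3079 pm

Final energy:
E' = hc/λ' = 1239.842 / 18.3079 = 67.7218 keV

(Intermediate values are shown rounded; full precision is carried through to the final answer.)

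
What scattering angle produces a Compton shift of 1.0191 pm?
54.55°

From the Compton formula Δλ = λ_C(1 - cos θ), we can solve for θ:

cos θ = 1 - Δλ/λ_C

Given:
- Δλ = 1.0191 pm
- λ_C = h/(m_e·c) ≈ 2.42631024 pm

cos θ = 1 - 1.0191/2.42631024
cos θ = 1 - 0.420020
cos θ = 0.579980

θ = arccos(0.579980)
θ = 54.55°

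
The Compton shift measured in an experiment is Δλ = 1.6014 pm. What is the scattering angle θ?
70.12°

From the Compton formula Δλ = λ_C(1 - cos θ), we can solve for θ:

cos θ = 1 - Δλ/λ_C

Given:
- Δλ = 1.6014 pm
- λ_C = h/(m_e·c) ≈ 2.42631024 pm

cos θ = 1 - 1.6014/2.42631024
cos θ = 1 - 0.660015
cos θ = 0.339985

θ = arccos(0.339985)
θ = 70.12°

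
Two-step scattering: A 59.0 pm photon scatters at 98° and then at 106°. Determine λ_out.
64.8591 pm

Apply Compton shift twice:

First scattering at θ₁ = 98°:
Δλ₁ = λ_C(1 - cos(98°))
Δλ₁ = 2.4263 × 1.1392
Δλ₁ = 2.7640 pm

After first scattering:
λ₁ = 59.0 + 2.7640 = 61.7640 pm

Second scattering at θ₂ = 106°:
Δλ₂ = λ_C(1 - cos(106°))
Δλ₂ = 2.4263 × 1.2756
Δλ₂ = 3.0951 pm

Final wavelength:
λ₂ = 61.7640 + 3.0951 = 64.8591 pm

Total shift: Δλ_total = 2.7640 + 3.0951 = 5.8591 pm

(Intermediate values are shown rounded; full precision is carried through to the final answer.)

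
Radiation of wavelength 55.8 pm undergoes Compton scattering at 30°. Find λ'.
56.1251 pm

Using the Compton formula: λ' = λ + λ_C(1 − cos θ)

For θ = 30°, cos θ = √3/2 (exact) ≈ 0.8660, so:
1 − cos 30° = 1 − (√3/2) ≈ 0.1340

Δλ = λ_C × 0.1340 = 2.4263 × 0.1340 = 0.3251 pm

λ' = 55.8 + 0.3251 = 56.1251 pm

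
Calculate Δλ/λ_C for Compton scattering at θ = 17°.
0.0437 λ_C

The Compton shift formula is:
Δλ = λ_C(1 - cos θ)

Dividing both sides by λ_C:
Δλ/λ_C = 1 - cos θ

For θ = 17°:
Δλ/λ_C = 1 - cos(17°)
Δλ/λ_C = 1 - 0.9563
Δλ/λ_C = 0.0437

This means the shift is 0.0437 × λ_C = 0.1060 pm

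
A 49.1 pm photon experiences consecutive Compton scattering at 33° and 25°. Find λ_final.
49.7188 pm

Apply Compton shift twice:

First scattering at θ₁ = 33°:
Δλ₁ = λ_C(1 - cos(33°))
Δλ₁ = 2.4263 × 0.1613
Δλ₁ = 0.3914 pm

After first scattering:
λ₁ = 49.1 + 0.3914 = 49.4914 pm

Second scattering at θ₂ = 25°:
Δλ₂ = λ_C(1 - cos(25°))
Δλ₂ = 2.4263 × 0.0937
Δλ₂ = 0.2273 pm

Final wavelength:
λ₂ = 49.4914 + 0.2273 = 49.7188 pm

Total shift: Δλ_total = 0.3914 + 0.2273 = 0.6188 pm

(Intermediate values are shown rounded; full precision is carried through to the final answer.)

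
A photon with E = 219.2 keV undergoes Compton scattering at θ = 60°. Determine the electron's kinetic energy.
38.7115 keV

By energy conservation: K_e = E_initial - E_final

First find the scattered photon energy:
Initial wavelength: λ = hc/E = 5.6562 pm
Compton shift: Δλ = λ_C(1 - cos(60°)) = 1.2132 pm
Final wavelength: λ' = 5.6562 + 1.2132 = 6.8694 pm
Final photon energy: E' = hc/λ' = 180.4885 keV

Electron kinetic energy:
K_e = E - E' = 219.2000 - 180.4885 = 38.7115 keV

(Intermediate values are shown rounded; full precision is carried through to the final answer.)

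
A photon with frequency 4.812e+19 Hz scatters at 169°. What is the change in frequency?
2.096e+19 Hz (decrease)

Convert frequency to wavelength (c = 299792458 m/s):
λ₀ = c/f₀ = 299792458/4.812e+19 = 6.2301010e-12 m = 6.2301 pm

Calculate Compton shift:
Δλ = λ_C(1 - cos(169°)) = 4.8080 pm

Final wavelength:
λ' = λ₀ + Δλ = 6.2301 + 4.8080 = 11.0381 pm

Final frequency:
f' = c/λ' = 299792458/1.1038143e-11 = 2.7159682e+19 Hz

Frequency shift (decrease):
Δf = f₀ - f' = 4.812e+19 - 2.7159682e+19 = 2.096e+19 Hz

(Intermediate values are shown rounded; full precision is carried through to the final answer.)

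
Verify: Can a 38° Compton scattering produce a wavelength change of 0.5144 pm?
Yes, consistent

Calculate the expected shift for θ = 38°:

Δλ_expected = λ_C(1 - cos(38°))
Δλ_expected = 2.4263 × (1 - cos(38°))
Δλ_expected = 2.4263 × 0.2120
Δλ_expected = 0.5144 pm

Given shift: 0.5144 pm
Expected shift: 0.5144 pm
Difference: 0.0000 pm

The values match. This is consistent with Compton scattering at the stated angle.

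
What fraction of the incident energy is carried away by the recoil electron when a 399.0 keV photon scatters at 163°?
0.6044 (or 60.44%)

Calculate initial and final photon energies:

Initial: E₀ = 399.0 keV → λ₀ = 3.1074 pm
Compton shift: Δλ = 4.7466 pm
Final wavelength: λ' = 7.8540 pm
Final energy: E' = 157.8617 keV

Fractional energy loss:
(E₀ - E')/E₀ = (399.0000 - 157.8617)/399.0000
= 241.1383/399.0000
= 0.6044
= 60.44%

(Intermediate values are shown rounded; full precision is carried through to the final answer.)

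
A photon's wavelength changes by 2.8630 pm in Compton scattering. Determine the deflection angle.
100.37°

From the Compton formula Δλ = λ_C(1 - cos θ), we can solve for θ:

cos θ = 1 - Δλ/λ_C

Given:
- Δλ = 2.8630 pm
- λ_C = h/(m_e·c) ≈ 2.42631024 pm

cos θ = 1 - 2.8630/2.42631024
cos θ = 1 - 1.179981
cos θ = -0.179981

θ = arccos(-0.179981)
θ = 100.37°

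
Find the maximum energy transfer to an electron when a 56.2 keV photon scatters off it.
10.1330 keV

Maximum energy transfer occurs at θ = 180° (backscattering).

Initial photon: E₀ = 56.2 keV → λ₀ = 22.0612 pm

Maximum Compton shift (at 180°):
Δλ_max = 2λ_C = 2 × 2.4263 = 4.8526 pm

Final wavelength:
λ' = 22.0612 + 4.8526 = 26.9139 pm

Minimum photon energy (maximum energy to electron):
E'_min = hc/λ' = 46.0670 keV

Maximum electron kinetic energy:
K_max = E₀ - E'_min = 56.2000 - 46.0670 = 10.1330 keV

(Intermediate values are shown rounded; full precision is carried through to the final answer.)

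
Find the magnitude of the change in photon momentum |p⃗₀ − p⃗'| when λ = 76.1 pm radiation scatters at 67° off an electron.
9.5209e-24 kg·m/s

Photon momentum magnitude is p = h/λ.

Initial momentum:
p₀ = h/λ = 6.6261e-34/7.6100e-11 = 8.7071e-24 kg·m/s

After scattering:
λ' = λ + Δλ = 76.1 + 1.4783 = 77.5783 pm
p' = h/λ' = 6.6261e-34/7.7578e-11 = 8.5411e-24 kg·m/s

Momentum is a vector; the scattered photon's direction makes angle θ = 67° with the incident direction. The magnitude of the vector change Δp⃗ = p⃗₀ − p⃗' is found from the law of cosines:
|Δp⃗|² = p₀² + p'² − 2p₀p'cos θ
|Δp⃗|² = (8.7071e-24)² + (8.5411e-24)² − 2·8.7071e-24·8.5411e-24·cos(67°)
|Δp⃗| = 9.5209e-24 kg·m/s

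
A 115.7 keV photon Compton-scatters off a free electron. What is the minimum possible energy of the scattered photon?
79.6372 keV (at θ = 180°)

The scattered photon has minimum energy when its wavelength is maximum, i.e., when the Compton shift Δλ = λ_C(1 − cos θ) is maximum. This occurs at θ = 180° (backscattering), giving Δλ_max = 2λ_C = 4.8526 pm.

Initial wavelength: λ₀ = hc/E₀ = 10.7160 pm
Maximum final wavelength: λ'_max = λ₀ + 2λ_C = 10.7160 + 4.8526 = 15.5686 pm
Minimum final energy: E'_min = hc/λ'_max = 79.6372 keV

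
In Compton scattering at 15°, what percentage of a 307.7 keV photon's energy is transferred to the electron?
0.0201 (or 2.01%)

Calculate initial and final photon energies:

Initial: E₀ = 307.7 keV → λ₀ = 4.0294 pm
Compton shift: Δλ = 0.0827 pm
Final wavelength: λ' = 4.1121 pm
Final energy: E' = 301.5136 keV

Fractional energy loss:
(E₀ - E')/E₀ = (307.7000 - 301.5136)/307.7000
= 6.1864/307.7000
= 0.0201
= 2.01%

(Intermediate values are shown rounded; full precision is carried through to the final answer.)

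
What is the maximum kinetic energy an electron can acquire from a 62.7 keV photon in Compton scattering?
12.3548 keV

Maximum energy transfer occurs at θ = 180° (backscattering).

Initial photon: E₀ = 62.7 keV → λ₀ = 19.7742 pm

Maximum Compton shift (at 180°):
Δλ_max = 2λ_C = 2 × 2.4263 = 4.8526 pm

Final wavelength:
λ' = 19.7742 + 4.8526 = 24.6268 pm

Minimum photon energy (maximum energy to electron):
E'_min = hc/λ' = 50.3452 keV

Maximum electron kinetic energy:
K_max = E₀ - E'_min = 62.7000 - 50.3452 = 12.3548 keV

(Intermediate values are shown rounded; full precision is carried through to the final answer.)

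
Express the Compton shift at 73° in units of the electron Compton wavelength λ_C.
0.7076 λ_C

The Compton shift formula is:
Δλ = λ_C(1 - cos θ)

Dividing both sides by λ_C:
Δλ/λ_C = 1 - cos θ

For θ = 73°:
Δλ/λ_C = 1 - cos(73°)
Δλ/λ_C = 1 - 0.2924
Δλ/λ_C = 0.7076

This means the shift is 0.7076 × λ_C = 1.7169 pm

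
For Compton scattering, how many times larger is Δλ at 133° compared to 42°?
133° produces the larger shift by a factor of 6.548

Calculate both shifts using Δλ = λ_C(1 - cos θ):

For θ₁ = 42°:
Δλ₁ = 2.4263 × (1 - cos(42°))
Δλ₁ = 2.4263 × 0.2569
Δλ₁ = 0.6232 pm

For θ₂ = 133°:
Δλ₂ = 2.4263 × (1 - cos(133°))
Δλ₂ = 2.4263 × 1.6820
Δλ₂ = 4.0810 pm

The 133° angle produces the larger shift.
Ratio: 4.0810/0.6232 = 6.548

(Intermediate values are shown rounded; full precision is carried through to the final answer.)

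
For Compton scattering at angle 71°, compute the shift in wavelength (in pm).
1.6364 pm

Using the Compton scattering formula:
Δλ = λ_C(1 - cos θ)

where λ_C = h/(m_e·c) ≈ 2.4263 pm is the Compton wavelength of an electron.

For θ = 71°:
cos(71°) = 0.3256
1 - cos(71°) = 0.6744

Δλ = 2.4263 × 0.6744
Δλ = 1.6364 pm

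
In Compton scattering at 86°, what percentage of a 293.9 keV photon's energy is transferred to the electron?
0.3485 (or 34.85%)

Calculate initial and final photon energies:

Initial: E₀ = 293.9 keV → λ₀ = 4.2186 pm
Compton shift: Δλ = 2.2571 pm
Final wavelength: λ' = 6.4756 pm
Final energy: E' = 191.4623 keV

Fractional energy loss:
(E₀ - E')/E₀ = (293.9000 - 191.4623)/293.9000
= 102.4377/293.9000
= 0.3485
= 34.85%

(Intermediate values are shown rounded; full precision is carried through to the final answer.)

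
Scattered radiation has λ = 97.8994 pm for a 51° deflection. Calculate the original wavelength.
97.0000 pm

From λ' = λ + Δλ, we have λ = λ' - Δλ

First calculate the Compton shift:
Δλ = λ_C(1 - cos θ)
Δλ = 2.4263 × (1 - cos(51°))
Δλ = 2.4263 × 0.3707
Δλ = 0.8994 pm

Initial wavelength:
λ = λ' - Δλ
λ = 97.8994 - 0.8994
λ = 97.0000 pm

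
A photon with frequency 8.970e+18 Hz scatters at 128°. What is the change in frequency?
9.417e+17 Hz (decrease)

Convert frequency to wavelength (c = 299792458 m/s):
λ₀ = c/f₀ = 299792458/8.970e+18 = 3.3421679e-11 m = 33.4217 pm

Calculate Compton shift:
Δλ = λ_C(1 - cos(128°)) = 3.9201 pm

Final wavelength:
λ' = λ₀ + Δλ = 33.4217 + 3.9201 = 37.3418 pm

Final frequency:
f' = c/λ' = 299792458/3.7341775e-11 = 8.0283399e+18 Hz

Frequency shift (decrease):
Δf = f₀ - f' = 8.970e+18 - 8.0283399e+18 = 9.417e+17 Hz

(Intermediate values are shown rounded; full precision is carried through to the final answer.)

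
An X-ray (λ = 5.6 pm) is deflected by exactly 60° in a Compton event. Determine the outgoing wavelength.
6.8132 pm

Using the Compton formula: λ' = λ + λ_C(1 − cos θ)

For θ = 60°, cos θ = 1/2 (exact) = 0.5000, so:
1 − cos 60° = 1 − (1/2) = 0.5000

Δλ = λ_C × 0.5000 = 2.4263 × 0.5000 = 1.2132 pm

λ' = 5.6 + 1.2132 = 6.8132 pm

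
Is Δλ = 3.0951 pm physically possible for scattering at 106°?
Yes, consistent

Calculate the expected shift for θ = 106°:

Δλ_expected = λ_C(1 - cos(106°))
Δλ_expected = 2.4263 × (1 - cos(106°))
Δλ_expected = 2.4263 × 1.2756
Δλ_expected = 3.0951 pm

Given shift: 3.0951 pm
Expected shift: 3.0951 pm
Difference: 0.0000 pm

The values match. This is consistent with Compton scattering at the stated angle.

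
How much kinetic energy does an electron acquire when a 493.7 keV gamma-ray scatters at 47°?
116.0330 keV

By energy conservation: K_e = E_initial - E_final

First find the scattered photon energy:
Initial wavelength: λ = hc/E = 2.5113 pm
Compton shift: Δλ = λ_C(1 - cos(47°)) = 0.7716 pm
Final wavelength: λ' = 2.5113 + 0.7716 = 3.2829 pm
Final photon energy: E' = hc/λ' = 377.6670 keV

Electron kinetic energy:
K_e = E - E' = 493.7000 - 377.6670 = 116.0330 keV

(Intermediate values are shown rounded; full precision is carried through to the final answer.)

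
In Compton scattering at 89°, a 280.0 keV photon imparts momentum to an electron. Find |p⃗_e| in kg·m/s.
1.7705e-22 kg·m/s

The electron is initially at rest, so by conservation of momentum:
p⃗_e = p⃗₀ − p⃗'  (incident photon momentum minus scattered photon momentum)

Photon momentum magnitudes (p = h/λ = E/c):
λ₀ = hc/E₀ = 4.4280 pm → p₀ = h/λ₀ = 1.4964e-22 kg·m/s
Δλ = λ_C(1 − cos 89°) = 2.3840 pm
λ' = 6.8120 pm → p' = h/λ' = 9.7271e-23 kg·m/s

The scattered photon makes angle θ = 89° with the incident direction, so by the law of cosines:
|p⃗_e|² = p₀² + p'² − 2p₀p'cos θ
|p⃗_e|² = (1.4964e-22)² + (9.7271e-23)² − 2·1.4964e-22·9.7271e-23·cos(89°)
|p⃗_e| = 1.7705e-22 kg·m/s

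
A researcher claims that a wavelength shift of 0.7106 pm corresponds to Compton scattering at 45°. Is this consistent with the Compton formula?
Yes, consistent

Calculate the expected shift for θ = 45°:

Δλ_expected = λ_C(1 - cos(45°))
Δλ_expected = 2.4263 × (1 - cos(45°))
Δλ_expected = 2.4263 × 0.2929
Δλ_expected = 0.7106 pm

Given shift: 0.7106 pm
Expected shift: 0.7106 pm
Difference: 0.0000 pm

The values match. This is consistent with Compton scattering at the stated angle.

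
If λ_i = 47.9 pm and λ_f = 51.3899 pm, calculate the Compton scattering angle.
116.00°

First find the wavelength shift:
Δλ = λ' - λ = 51.3899 - 47.9 = 3.4899 pm

Using Δλ = λ_C(1 - cos θ), with λ_C = h/(m_e·c) ≈ 2.42631024 pm:
cos θ = 1 - Δλ/λ_C
cos θ = 1 - 3.4899/2.42631024
cos θ = -0.438357

θ = arccos(-0.438357)
θ = 116.00°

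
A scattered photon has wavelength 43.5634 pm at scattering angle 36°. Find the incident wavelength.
43.1000 pm

From λ' = λ + Δλ, we have λ = λ' - Δλ

First calculate the Compton shift:
Δλ = λ_C(1 - cos θ)
Δλ = 2.4263 × (1 - cos(36°))
Δλ = 2.4263 × 0.1910
Δλ = 0.4634 pm

Initial wavelength:
λ = λ' - Δλ
λ = 43.5634 - 0.4634
λ = 43.1000 pm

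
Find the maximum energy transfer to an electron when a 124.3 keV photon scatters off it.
40.6807 keV

Maximum energy transfer occurs at θ = 180° (backscattering).

Initial photon: E₀ = 124.3 keV → λ₀ = 9.9746 pm

Maximum Compton shift (at 180°):
Δλ_max = 2λ_C = 2 × 2.4263 = 4.8526 pm

Final wavelength:
λ' = 9.9746 + 4.8526 = 14.8272 pm

Minimum photon energy (maximum energy to electron):
E'_min = hc/λ' = 83.6193 keV

Maximum electron kinetic energy:
K_max = E₀ - E'_min = 124.3000 - 83.6193 = 40.6807 keV

(Intermediate values are shown rounded; full precision is carried through to the final answer.)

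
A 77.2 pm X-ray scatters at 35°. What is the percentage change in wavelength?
0.5684%

Calculate the Compton shift:
Δλ = λ_C(1 - cos(35°))
Δλ = 2.4263 × (1 - cos(35°))
Δλ = 2.4263 × 0.1808
Δλ = 0.4388 pm

Percentage change:
(Δλ/λ₀) × 100 = (0.4388/77.2) × 100
= 0.5684%

(Intermediate values are shown rounded; full precision is carried through to the final answer.)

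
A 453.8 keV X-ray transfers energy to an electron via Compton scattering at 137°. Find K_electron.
274.9663 keV

By energy conservation: K_e = E_initial - E_final

First find the scattered photon energy:
Initial wavelength: λ = hc/E = 2.7321 pm
Compton shift: Δλ = λ_C(1 - cos(137°)) = 4.2008 pm
Final wavelength: λ' = 2.7321 + 4.2008 = 6.9329 pm
Final photon energy: E' = hc/λ' = 178.8337 keV

Electron kinetic energy:
K_e = E - E' = 453.8000 - 178.8337 = 274.9663 keV

(Intermediate values are shown rounded; full precision is carried through to the final answer.)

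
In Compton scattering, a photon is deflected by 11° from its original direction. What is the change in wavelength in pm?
0.0446 pm

Using the Compton scattering formula:
Δλ = λ_C(1 - cos θ)

where λ_C = h/(m_e·c) ≈ 2.4263 pm is the Compton wavelength of an electron.

For θ = 11°:
cos(11°) = 0.9816
1 - cos(11°) = 0.0184

Δλ = 2.4263 × 0.0184
Δλ = 0.0446 pm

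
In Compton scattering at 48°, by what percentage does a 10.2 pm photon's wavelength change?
7.8705%

Calculate the Compton shift:
Δλ = λ_C(1 - cos(48°))
Δλ = 2.4263 × (1 - cos(48°))
Δλ = 2.4263 × 0.3309
Δλ = 0.8028 pm

Percentage change:
(Δλ/λ₀) × 100 = (0.8028/10.2) × 100
= 7.8705%

(Intermediate values are shown rounded; full precision is carried through to the final answer.)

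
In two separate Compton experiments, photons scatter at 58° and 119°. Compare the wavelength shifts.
119° produces the larger shift by a factor of 3.159

Calculate both shifts using Δλ = λ_C(1 - cos θ):

For θ₁ = 58°:
Δλ₁ = 2.4263 × (1 - cos(58°))
Δλ₁ = 2.4263 × 0.4701
Δλ₁ = 1.1406 pm

For θ₂ = 119°:
Δλ₂ = 2.4263 × (1 - cos(119°))
Δλ₂ = 2.4263 × 1.4848
Δλ₂ = 3.6026 pm

The 119° angle produces the larger shift.
Ratio: 3.6026/1.1406 = 3.159

(Intermediate values are shown rounded; full precision is carried through to the final answer.)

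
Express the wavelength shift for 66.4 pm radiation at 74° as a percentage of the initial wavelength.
2.6469%

Calculate the Compton shift:
Δλ = λ_C(1 - cos(74°))
Δλ = 2.4263 × (1 - cos(74°))
Δλ = 2.4263 × 0.7244
Δλ = 1.7575 pm

Percentage change:
(Δλ/λ₀) × 100 = (1.7575/66.4) × 100
= 2.6469%

(Intermediate values are shown rounded; full precision is carried through to the final answer.)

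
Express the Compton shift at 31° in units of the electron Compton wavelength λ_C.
0.1428 λ_C

The Compton shift formula is:
Δλ = λ_C(1 - cos θ)

Dividing both sides by λ_C:
Δλ/λ_C = 1 - cos θ

For θ = 31°:
Δλ/λ_C = 1 - cos(31°)
Δλ/λ_C = 1 - 0.8572
Δλ/λ_C = 0.1428

This means the shift is 0.1428 × λ_C = 0.3466 pm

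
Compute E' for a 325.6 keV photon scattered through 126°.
161.8523 keV

First convert energy to wavelength:
λ = hc/E, with hc ≈ 1239.842 keV·pm (i.e. 1239.842 eV·nm)

For E = 325.6 keV = 325600 eV:
λ = 1239.842 keV·pm / 325.6 keV
λ = 3.8079 pm

Calculate the Compton shift:
Δλ = λ_C(1 - cos(126°)) = 2.4263 × 1.5878
Δλ = 3.8525 pm

Final wavelength:
λ' = 3.8079 + 3.8525 = 7.6603 pm

Final energy:
E' = hc/λ' = 1239.842 / 7.6603 = 161.8523 keV

(Intermediate values are shown rounded; full precision is carried through to the final answer.)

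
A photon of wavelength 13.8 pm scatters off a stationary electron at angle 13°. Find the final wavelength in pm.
13.8622 pm

Using the Compton scattering formula:
λ' = λ + Δλ = λ + λ_C(1 - cos θ)

Given:
- Initial wavelength λ = 13.8 pm
- Scattering angle θ = 13°
- Compton wavelength λ_C ≈ 2.4263 pm

Calculate the shift:
Δλ = 2.4263 × (1 - cos(13°))
Δλ = 2.4263 × 0.0256
Δλ = 0.0622 pm

Final wavelength:
λ' = 13.8 + 0.0622 = 13.8622 pm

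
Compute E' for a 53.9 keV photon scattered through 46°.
52.2182 keV

First convert energy to wavelength:
λ = hc/E, with hc ≈ 1239.842 keV·pm (i.e. 1239.842 eV·nm)

For E = 53.9 keV = 53900 eV:
λ = 1239.842 keV·pm / 53.9 keV
λ = 23.0026 pm

Calculate the Compton shift:
Δλ = λ_C(1 - cos(46°)) = 2.4263 × 0.3053
Δλ = 0.7409 pm

Final wavelength:
λ' = 23.0026 + 0.7409 = 23.7435 pm

Final energy:
E' = hc/λ' = 1239.842 / 23.7435 = 52.2182 keV

(Intermediate values are shown rounded; full precision is carried through to the final answer.)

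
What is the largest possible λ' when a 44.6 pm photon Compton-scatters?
49.4526 pm (at θ = 180°)

The Compton shift is Δλ = λ_C(1 − cos θ).

Since cos θ ranges from −1 to 1, the factor (1 − cos θ) ranges from 0 to 2; the maximum shift occurs at θ = 180° (backscattering):
Δλ_max = 2λ_C = 2 × 2.4263 pm = 4.8526 pm

Maximum scattered wavelength:
λ'_max = λ₀ + Δλ_max = 44.6 + 4.8526 = 49.4526 pm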